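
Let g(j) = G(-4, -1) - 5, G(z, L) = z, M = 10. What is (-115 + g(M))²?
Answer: 15376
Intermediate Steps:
g(j) = -9 (g(j) = -4 - 5 = -9)
(-115 + g(M))² = (-115 - 9)² = (-124)² = 15376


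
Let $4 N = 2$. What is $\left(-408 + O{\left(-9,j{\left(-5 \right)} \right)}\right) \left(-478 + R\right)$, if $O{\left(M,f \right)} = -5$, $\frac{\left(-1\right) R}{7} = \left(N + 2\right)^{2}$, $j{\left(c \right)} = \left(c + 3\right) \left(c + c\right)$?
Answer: $\frac{861931}{4} \approx 2.1548 \cdot 10^{5}$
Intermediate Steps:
$N = \frac{1}{2}$ ($N = \frac{1}{4} \cdot 2 = \frac{1}{2} \approx 0.5$)
$j{\left(c \right)} = 2 c \left(3 + c\right)$ ($j{\left(c \right)} = \left(3 + c\right) 2 c = 2 c \left(3 + c\right)$)
$R = - \frac{175}{4}$ ($R = - 7 \left(\frac{1}{2} + 2\right)^{2} = - 7 \left(\frac{5}{2}\right)^{2} = \left(-7\right) \frac{25}{4} = - \frac{175}{4} \approx -43.75$)
$\left(-408 + O{\left(-9,j{\left(-5 \right)} \right)}\right) \left(-478 + R\right) = \left(-408 - 5\right) \left(-478 - \frac{175}{4}\right) = \left(-413\right) \left(- \frac{2087}{4}\right) = \frac{861931}{4}$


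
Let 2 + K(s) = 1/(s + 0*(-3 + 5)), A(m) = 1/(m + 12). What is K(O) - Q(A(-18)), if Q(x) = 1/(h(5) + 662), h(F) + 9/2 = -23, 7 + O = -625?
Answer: -1606549/802008 ≈ -2.0032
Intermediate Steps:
O = -632 (O = -7 - 625 = -632)
A(m) = 1/(12 + m)
h(F) = -55/2 (h(F) = -9/2 - 23 = -55/2)
Q(x) = 2/1269 (Q(x) = 1/(-55/2 + 662) = 1/(1269/2) = 2/1269)
K(s) = -2 + 1/s (K(s) = -2 + 1/(s + 0*(-3 + 5)) = -2 + 1/(s + 0*2) = -2 + 1/(s + 0) = -2 + 1/s)
K(O) - Q(A(-18)) = (-2 + 1/(-632)) - 1*2/1269 = (-2 - 1/632) - 2/1269 = -1265/632 - 2/1269 = -1606549/802008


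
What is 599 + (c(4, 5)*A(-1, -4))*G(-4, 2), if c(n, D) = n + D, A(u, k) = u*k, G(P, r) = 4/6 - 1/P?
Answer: 632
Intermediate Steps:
G(P, r) = ⅔ - 1/P (G(P, r) = 4*(⅙) - 1/P = ⅔ - 1/P)
A(u, k) = k*u
c(n, D) = D + n
599 + (c(4, 5)*A(-1, -4))*G(-4, 2) = 599 + ((5 + 4)*(-4*(-1)))*(⅔ - 1/(-4)) = 599 + (9*4)*(⅔ - 1*(-¼)) = 599 + 36*(⅔ + ¼) = 599 + 36*(11/12) = 599 + 33 = 632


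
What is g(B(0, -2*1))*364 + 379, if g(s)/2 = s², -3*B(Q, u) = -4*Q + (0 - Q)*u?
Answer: 379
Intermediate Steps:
B(Q, u) = 4*Q/3 + Q*u/3 (B(Q, u) = -(-4*Q + (0 - Q)*u)/3 = -(-4*Q + (-Q)*u)/3 = -(-4*Q - Q*u)/3 = 4*Q/3 + Q*u/3)
g(s) = 2*s²
g(B(0, -2*1))*364 + 379 = (2*((⅓)*0*(4 - 2*1))²)*364 + 379 = (2*((⅓)*0*(4 - 2))²)*364 + 379 = (2*((⅓)*0*2)²)*364 + 379 = (2*0²)*364 + 379 = (2*0)*364 + 379 = 0*364 + 379 = 0 + 379 = 379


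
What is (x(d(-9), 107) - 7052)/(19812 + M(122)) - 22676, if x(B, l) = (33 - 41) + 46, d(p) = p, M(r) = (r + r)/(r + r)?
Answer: -449286602/19813 ≈ -22676.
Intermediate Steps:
M(r) = 1 (M(r) = (2*r)/((2*r)) = (2*r)*(1/(2*r)) = 1)
x(B, l) = 38 (x(B, l) = -8 + 46 = 38)
(x(d(-9), 107) - 7052)/(19812 + M(122)) - 22676 = (38 - 7052)/(19812 + 1) - 22676 = -7014/19813 - 22676 = -449286602/19813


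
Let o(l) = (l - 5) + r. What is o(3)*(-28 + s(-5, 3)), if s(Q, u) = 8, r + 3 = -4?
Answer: 180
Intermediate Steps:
r = -7 (r = -3 - 4 = -7)
o(l) = -12 + l (o(l) = (l - 5) - 7 = (-5 + l) - 7 = -12 + l)
o(3)*(-28 + s(-5, 3)) = (-12 + 3)*(-28 + 8) = -9*(-20) = 180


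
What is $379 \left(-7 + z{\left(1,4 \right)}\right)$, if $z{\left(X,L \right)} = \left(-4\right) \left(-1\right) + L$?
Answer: $379$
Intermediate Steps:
$z{\left(X,L \right)} = 4 + L$
$379 \left(-7 + z{\left(1,4 \right)}\right) = 379 \left(-7 + \left(4 + 4\right)\right) = 379 \left(-7 + 8\right) = 379 \cdot 1 = 379$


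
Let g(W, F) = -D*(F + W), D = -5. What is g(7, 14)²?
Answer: 11025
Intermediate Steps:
g(W, F) = 5*F + 5*W (g(W, F) = -(-5)*(F + W) = -(-5*F - 5*W) = 5*F + 5*W)
g(7, 14)² = (5*14 + 5*7)² = (70 + 35)² = 105² = 11025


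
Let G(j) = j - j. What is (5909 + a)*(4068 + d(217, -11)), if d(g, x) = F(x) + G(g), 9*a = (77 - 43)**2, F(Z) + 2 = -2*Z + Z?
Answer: 24614661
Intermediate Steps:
G(j) = 0
F(Z) = -2 - Z (F(Z) = -2 + (-2*Z + Z) = -2 - Z)
a = 1156/9 (a = (77 - 43)**2/9 = (1/9)*34**2 = (1/9)*1156 = 1156/9 ≈ 128.44)
d(g, x) = -2 - x (d(g, x) = (-2 - x) + 0 = -2 - x)
(5909 + a)*(4068 + d(217, -11)) = (5909 + 1156/9)*(4068 + (-2 - 1*(-11))) = 54337*(4068 + (-2 + 11))/9 = 54337*(4068 + 9)/9 = (54337/9)*4077 = 24614661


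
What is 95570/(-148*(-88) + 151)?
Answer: 19114/2635 ≈ 7.2539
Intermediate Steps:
95570/(-148*(-88) + 151) = 95570/(13024 + 151) = 95570/13175 = 95570*(1/13175) = 19114/2635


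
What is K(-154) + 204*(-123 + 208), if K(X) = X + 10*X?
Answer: 15646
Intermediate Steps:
K(X) = 11*X
K(-154) + 204*(-123 + 208) = 11*(-154) + 204*(-123 + 208) = -1694 + 204*85 = -1694 + 17340 = 15646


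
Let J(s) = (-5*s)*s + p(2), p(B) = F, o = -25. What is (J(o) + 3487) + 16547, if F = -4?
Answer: 16905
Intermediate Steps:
p(B) = -4
J(s) = -4 - 5*s² (J(s) = (-5*s)*s - 4 = -5*s² - 4 = -4 - 5*s²)
(J(o) + 3487) + 16547 = ((-4 - 5*(-25)²) + 3487) + 16547 = ((-4 - 5*625) + 3487) + 16547 = ((-4 - 3125) + 3487) + 16547 = (-3129 + 3487) + 16547 = 358 + 16547 = 16905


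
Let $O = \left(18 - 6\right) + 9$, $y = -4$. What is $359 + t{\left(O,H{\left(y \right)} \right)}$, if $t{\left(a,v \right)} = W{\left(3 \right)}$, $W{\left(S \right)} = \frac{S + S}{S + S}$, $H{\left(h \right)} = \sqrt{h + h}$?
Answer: $360$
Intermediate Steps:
$H{\left(h \right)} = \sqrt{2} \sqrt{h}$ ($H{\left(h \right)} = \sqrt{2 h} = \sqrt{2} \sqrt{h}$)
$O = 21$ ($O = \left(18 - 6\right) + 9 = 12 + 9 = 21$)
$W{\left(S \right)} = 1$ ($W{\left(S \right)} = \frac{2 S}{2 S} = 2 S \frac{1}{2 S} = 1$)
$t{\left(a,v \right)} = 1$
$359 + t{\left(O,H{\left(y \right)} \right)} = 359 + 1 = 360$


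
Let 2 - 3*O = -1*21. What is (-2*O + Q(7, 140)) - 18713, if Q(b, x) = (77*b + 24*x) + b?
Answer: -44467/3 ≈ -14822.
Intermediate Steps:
Q(b, x) = 24*x + 78*b (Q(b, x) = (24*x + 77*b) + b = 24*x + 78*b)
O = 23/3 (O = 2/3 - (-1)*21/3 = 2/3 - 1/3*(-21) = 2/3 + 7 = 23/3 ≈ 7.6667)
(-2*O + Q(7, 140)) - 18713 = (-2*23/3 + (24*140 + 78*7)) - 18713 = (-46/3 + (3360 + 546)) - 18713 = (-46/3 + 3906) - 18713 = 11672/3 - 18713 = -44467/3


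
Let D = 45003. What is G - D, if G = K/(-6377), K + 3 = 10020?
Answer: -40999164/911 ≈ -45005.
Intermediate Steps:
K = 10017 (K = -3 + 10020 = 10017)
G = -1431/911 (G = 10017/(-6377) = 10017*(-1/6377) = -1431/911 ≈ -1.5708)
G - D = -1431/911 - 1*45003 = -1431/911 - 45003 = -40999164/911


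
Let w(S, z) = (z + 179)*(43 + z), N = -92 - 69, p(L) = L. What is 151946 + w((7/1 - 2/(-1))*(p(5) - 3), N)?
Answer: 149822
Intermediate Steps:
N = -161
w(S, z) = (43 + z)*(179 + z) (w(S, z) = (179 + z)*(43 + z) = (43 + z)*(179 + z))
151946 + w((7/1 - 2/(-1))*(p(5) - 3), N) = 151946 + (7697 + (-161)**2 + 222*(-161)) = 151946 + (7697 + 25921 - 35742) = 151946 - 2124 = 149822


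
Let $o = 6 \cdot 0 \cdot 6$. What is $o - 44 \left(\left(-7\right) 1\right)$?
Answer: $308$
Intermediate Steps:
$o = 0$ ($o = 0 \cdot 6 = 0$)
$o - 44 \left(\left(-7\right) 1\right) = 0 - 44 \left(\left(-7\right) 1\right) = 0 - -308 = 0 + 308 = 308$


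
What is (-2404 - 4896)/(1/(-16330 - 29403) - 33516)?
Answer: 333850900/1532787229 ≈ 0.21781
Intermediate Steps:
(-2404 - 4896)/(1/(-16330 - 29403) - 33516) = -7300/(1/(-45733) - 33516) = -7300/(-1/45733 - 33516) = -7300/(-1532787229/45733) = -7300*(-45733/1532787229) = 333850900/1532787229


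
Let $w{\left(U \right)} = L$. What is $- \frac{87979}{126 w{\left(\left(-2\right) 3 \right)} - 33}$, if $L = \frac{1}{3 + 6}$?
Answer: $\frac{87979}{19} \approx 4630.5$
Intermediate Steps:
$L = \frac{1}{9} \approx 0.11111$
$w{\left(U \right)} = \frac{1}{9}$
$- \frac{87979}{126 w{\left(\left(-2\right) 3 \right)} - 33} = - \frac{87979}{126 \cdot \frac{1}{9} - 33} = - \frac{87979}{14 - 33} = - \frac{87979}{-19} = \left(-87979\right) \left(- \frac{1}{19}\right) = \frac{87979}{19}$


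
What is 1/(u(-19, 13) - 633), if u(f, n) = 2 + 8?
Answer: -1/623 ≈ -0.0016051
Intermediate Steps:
u(f, n) = 10
1/(u(-19, 13) - 633) = 1/(10 - 633) = 1/(-623) = -1/623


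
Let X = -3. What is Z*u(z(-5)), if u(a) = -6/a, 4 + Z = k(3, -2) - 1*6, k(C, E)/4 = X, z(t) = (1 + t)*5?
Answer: -33/5 ≈ -6.6000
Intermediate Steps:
z(t) = 5 + 5*t
k(C, E) = -12 (k(C, E) = 4*(-3) = -12)
Z = -22 (Z = -4 + (-12 - 1*6) = -4 + (-12 - 6) = -4 - 18 = -22)
Z*u(z(-5)) = -(-132)/(5 + 5*(-5)) = -(-132)/(5 - 25) = -(-132)/(-20) = -(-132)*(-1)/20 = -22*3/10 = -33/5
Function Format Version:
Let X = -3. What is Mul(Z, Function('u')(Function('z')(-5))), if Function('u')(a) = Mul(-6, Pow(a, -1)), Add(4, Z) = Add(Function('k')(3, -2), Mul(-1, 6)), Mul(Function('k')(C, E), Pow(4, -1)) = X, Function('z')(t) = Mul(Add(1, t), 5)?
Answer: Rational(-33, 5) ≈ -6.6000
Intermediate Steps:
Function('z')(t) = Add(5, Mul(5, t))
Function('k')(C, E) = -12 (Function('k')(C, E) = Mul(4, -3) = -12)
Z = -22 (Z = Add(-4, Add(-12, Mul(-1, 6))) = Add(-4, Add(-12, -6)) = Add(-4, -18) = -22)
Mul(Z, Function('u')(Function('z')(-5))) = Mul(-22, Mul(-6, Pow(Add(5, Mul(5, -5)), -1))) = Mul(-22, Mul(-6, Pow(Add(5, -25), -1))) = Mul(-22, Mul(-6, Pow(-20, -1))) = Mul(-22, Mul(-6, Rational(-1, 20))) = Mul(-22, Rational(3, 10)) = Rational(-33, 5)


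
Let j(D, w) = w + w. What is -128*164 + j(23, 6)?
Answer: -20980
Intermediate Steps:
j(D, w) = 2*w
-128*164 + j(23, 6) = -128*164 + 2*6 = -20992 + 12 = -20980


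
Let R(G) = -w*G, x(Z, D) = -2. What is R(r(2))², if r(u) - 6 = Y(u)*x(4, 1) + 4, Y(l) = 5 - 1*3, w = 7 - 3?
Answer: 576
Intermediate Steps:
w = 4
Y(l) = 2 (Y(l) = 5 - 3 = 2)
r(u) = 6 (r(u) = 6 + (2*(-2) + 4) = 6 + (-4 + 4) = 6 + 0 = 6)
R(G) = -4*G
R(r(2))² = (-4*6)² = (-24)² = 576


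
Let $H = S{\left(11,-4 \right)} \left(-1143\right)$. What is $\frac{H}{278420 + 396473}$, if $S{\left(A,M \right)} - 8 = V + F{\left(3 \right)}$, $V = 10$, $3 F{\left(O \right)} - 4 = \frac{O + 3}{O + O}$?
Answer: $- \frac{22479}{674893} \approx -0.033307$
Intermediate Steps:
$F{\left(O \right)} = \frac{4}{3} + \frac{3 + O}{6 O}$ ($F{\left(O \right)} = \frac{4}{3} + \frac{\left(O + 3\right) \frac{1}{O + O}}{3} = \frac{4}{3} + \frac{\left(3 + O\right) \frac{1}{2 O}}{3} = \frac{4}{3} + \frac{\frac{1}{2} \frac{1}{O} \left(3 + O\right)}{3} = \frac{4}{3} + \frac{3 + O}{6 O}$)
$S{\left(A,M \right)} = \frac{59}{3}$ ($S{\left(A,M \right)} = 8 + \left(10 + \frac{1 + 3 \cdot 3}{2 \cdot 3}\right) = 8 + \left(10 + \frac{1}{2} \cdot \frac{1}{3} \left(1 + 9\right)\right) = 8 + \left(10 + \frac{1}{2} \cdot \frac{1}{3} \cdot 10\right) = 8 + \left(10 + \frac{5}{3}\right) = 8 + \frac{35}{3} = \frac{59}{3}$)
$H = -22479$ ($H = \frac{59}{3} \left(-1143\right) = -22479$)
$\frac{H}{278420 + 396473} = - \frac{22479}{278420 + 396473} = - \frac{22479}{674893}$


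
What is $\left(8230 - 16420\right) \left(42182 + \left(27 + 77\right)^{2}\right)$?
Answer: $-434053620$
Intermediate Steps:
$\left(8230 - 16420\right) \left(42182 + \left(27 + 77\right)^{2}\right) = - 8190 \left(42182 + 104^{2}\right) = - 8190 \left(42182 + 10816\right) = \left(-8190\right) 52998 = -434053620$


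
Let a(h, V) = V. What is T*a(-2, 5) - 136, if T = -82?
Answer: -546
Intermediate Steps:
T*a(-2, 5) - 136 = -82*5 - 136 = -410 - 136 = -546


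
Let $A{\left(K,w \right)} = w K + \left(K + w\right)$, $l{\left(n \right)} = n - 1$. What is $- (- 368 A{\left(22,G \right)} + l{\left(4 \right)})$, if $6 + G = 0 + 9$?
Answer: $33485$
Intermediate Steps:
$l{\left(n \right)} = -1 + n$ ($l{\left(n \right)} = n - 1 = -1 + n$)
$G = 3$ ($G = -6 + \left(0 + 9\right) = -6 + 9 = 3$)
$A{\left(K,w \right)} = K + w + K w$ ($A{\left(K,w \right)} = K w + \left(K + w\right) = K + w + K w$)
$- (- 368 A{\left(22,G \right)} + l{\left(4 \right)}) = - (- 368 \left(22 + 3 + 22 \cdot 3\right) + \left(-1 + 4\right)) = - (- 368 \left(22 + 3 + 66\right) + 3) = - (\left(-368\right) 91 + 3) = - (-33488 + 3) = \left(-1\right) \left(-33485\right) = 33485$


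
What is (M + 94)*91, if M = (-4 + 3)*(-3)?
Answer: 8827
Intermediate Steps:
M = 3 (M = -1*(-3) = 3)
(M + 94)*91 = (3 + 94)*91 = 97*91 = 8827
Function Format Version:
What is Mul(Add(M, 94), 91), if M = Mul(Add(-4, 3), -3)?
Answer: 8827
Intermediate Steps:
M = 3 (M = Mul(-1, -3) = 3)
Mul(Add(M, 94), 91) = Mul(Add(3, 94), 91) = Mul(97, 91) = 8827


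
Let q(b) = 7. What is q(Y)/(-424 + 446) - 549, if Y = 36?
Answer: -12071/22 ≈ -548.68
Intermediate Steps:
q(Y)/(-424 + 446) - 549 = 7/(-424 + 446) - 549 = 7/22 - 549 = -12071/22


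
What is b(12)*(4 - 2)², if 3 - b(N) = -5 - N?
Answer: 80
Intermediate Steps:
b(N) = 8 + N (b(N) = 3 - (-5 - N) = 3 + (5 + N) = 8 + N)
b(12)*(4 - 2)² = (8 + 12)*(4 - 2)² = 20*2² = 20*4 = 80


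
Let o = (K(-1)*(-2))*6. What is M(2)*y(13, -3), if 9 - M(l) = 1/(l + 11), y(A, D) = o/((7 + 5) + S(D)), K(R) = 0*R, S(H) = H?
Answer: 0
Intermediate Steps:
K(R) = 0
o = 0 (o = (0*(-2))*6 = 0*6 = 0)
y(A, D) = 0 (y(A, D) = 0/((7 + 5) + D) = 0/(12 + D) = 0)
M(l) = 9 - 1/(11 + l) (M(l) = 9 - 1/(l + 11) = 9 - 1/(11 + l))
M(2)*y(13, -3) = ((98 + 9*2)/(11 + 2))*0 = ((98 + 18)/13)*0 = ((1/13)*116)*0 = (116/13)*0 = 0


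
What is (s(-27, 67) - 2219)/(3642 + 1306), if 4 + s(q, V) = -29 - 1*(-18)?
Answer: -1117/2474 ≈ -0.45150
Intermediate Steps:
s(q, V) = -15 (s(q, V) = -4 + (-29 - 1*(-18)) = -4 + (-29 + 18) = -4 - 11 = -15)
(s(-27, 67) - 2219)/(3642 + 1306) = (-15 - 2219)/(3642 + 1306) = -2234/4948 = -2234*1/4948 = -1117/2474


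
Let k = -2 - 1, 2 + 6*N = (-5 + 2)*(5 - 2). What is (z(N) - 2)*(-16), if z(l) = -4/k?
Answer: 32/3 ≈ 10.667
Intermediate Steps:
N = -11/6 (N = -⅓ + ((-5 + 2)*(5 - 2))/6 = -⅓ + (-3*3)/6 = -⅓ + (⅙)*(-9) = -⅓ - 3/2 = -11/6 ≈ -1.8333)
k = -3
z(l) = 4/3 (z(l) = -4/(-3) = -4*(-⅓) = 4/3)
(z(N) - 2)*(-16) = (4/3 - 2)*(-16) = -⅔*(-16) = 32/3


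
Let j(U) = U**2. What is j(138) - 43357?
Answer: -24313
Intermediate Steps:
j(138) - 43357 = 138**2 - 43357 = 19044 - 43357 = -24313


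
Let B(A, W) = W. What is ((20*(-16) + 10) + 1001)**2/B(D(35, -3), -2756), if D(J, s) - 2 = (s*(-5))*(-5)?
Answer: -477481/2756 ≈ -173.25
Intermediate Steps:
D(J, s) = 2 + 25*s (D(J, s) = 2 + (s*(-5))*(-5) = 2 - 5*s*(-5) = 2 + 25*s)
((20*(-16) + 10) + 1001)**2/B(D(35, -3), -2756) = ((20*(-16) + 10) + 1001)**2/(-2756) = ((-320 + 10) + 1001)**2*(-1/2756) = (-310 + 1001)**2*(-1/2756) = 691**2*(-1/2756) = 477481*(-1/2756) = -477481/2756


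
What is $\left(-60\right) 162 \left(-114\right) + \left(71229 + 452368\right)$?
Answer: $1631677$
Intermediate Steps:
$\left(-60\right) 162 \left(-114\right) + \left(71229 + 452368\right) = \left(-9720\right) \left(-114\right) + 523597 = 1108080 + 523597 = 1631677$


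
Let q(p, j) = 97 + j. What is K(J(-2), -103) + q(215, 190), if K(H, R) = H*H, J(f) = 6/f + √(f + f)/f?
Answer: 295 + 6*I ≈ 295.0 + 6.0*I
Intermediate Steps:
J(f) = 6/f + √2/√f (J(f) = 6/f + √(2*f)/f = 6/f + (√2*√f)/f = 6/f + √2/√f)
K(H, R) = H²
K(J(-2), -103) + q(215, 190) = (6/(-2) + √2/√(-2))² + (97 + 190) = (6*(-½) + √2*(-I*√2/2))² + 287 = (-3 - I)² + 287 = 287 + (-3 - I)²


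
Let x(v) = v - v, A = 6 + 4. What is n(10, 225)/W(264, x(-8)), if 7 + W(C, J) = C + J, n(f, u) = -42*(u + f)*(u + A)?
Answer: -2319450/257 ≈ -9025.1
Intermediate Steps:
A = 10
x(v) = 0
n(f, u) = -42*(10 + u)*(f + u) (n(f, u) = -42*(u + f)*(u + 10) = -42*(f + u)*(10 + u) = -42*(10 + u)*(f + u))
W(C, J) = -7 + C + J (W(C, J) = -7 + (C + J) = -7 + C + J)
n(10, 225)/W(264, x(-8)) = (-420*10 - 420*225 - 42*225**2 - 42*10*225)/(-7 + 264 + 0) = (-4200 - 94500 - 42*50625 - 94500)/257 = (-4200 - 94500 - 2126250 - 94500)*(1/257) = -2319450*1/257 = -2319450/257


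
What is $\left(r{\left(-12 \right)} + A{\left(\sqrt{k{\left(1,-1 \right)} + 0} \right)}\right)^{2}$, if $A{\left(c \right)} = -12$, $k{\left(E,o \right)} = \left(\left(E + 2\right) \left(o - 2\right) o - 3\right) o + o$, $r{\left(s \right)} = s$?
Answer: $576$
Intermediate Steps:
$k{\left(E,o \right)} = o + o \left(-3 + o \left(-2 + o\right) \left(2 + E\right)\right)$ ($k{\left(E,o \right)} = \left(\left(2 + E\right) \left(-2 + o\right) o - 3\right) o + o = \left(\left(-2 + o\right) \left(2 + E\right) o - 3\right) o + o = \left(o \left(-2 + o\right) \left(2 + E\right) - 3\right) o + o = \left(-3 + o \left(-2 + o\right) \left(2 + E\right)\right) o + o = o \left(-3 + o \left(-2 + o\right) \left(2 + E\right)\right) + o = o + o \left(-3 + o \left(-2 + o\right) \left(2 + E\right)\right)$)
$\left(r{\left(-12 \right)} + A{\left(\sqrt{k{\left(1,-1 \right)} + 0} \right)}\right)^{2} = \left(-12 - 12\right)^{2} = \left(-24\right)^{2} = 576$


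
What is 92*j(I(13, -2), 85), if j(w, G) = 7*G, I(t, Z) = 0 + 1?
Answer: 54740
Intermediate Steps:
I(t, Z) = 1
92*j(I(13, -2), 85) = 92*(7*85) = 92*595 = 54740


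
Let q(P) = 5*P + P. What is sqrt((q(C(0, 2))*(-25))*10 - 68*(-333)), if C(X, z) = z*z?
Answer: 2*sqrt(4161) ≈ 129.01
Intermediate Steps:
C(X, z) = z**2
q(P) = 6*P
sqrt((q(C(0, 2))*(-25))*10 - 68*(-333)) = sqrt(((6*2**2)*(-25))*10 - 68*(-333)) = sqrt(((6*4)*(-25))*10 + 22644) = sqrt((24*(-25))*10 + 22644) = sqrt(-600*10 + 22644) = sqrt(-6000 + 22644) = sqrt(16644) = 2*sqrt(4161)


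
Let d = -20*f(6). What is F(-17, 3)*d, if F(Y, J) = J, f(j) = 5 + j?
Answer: -660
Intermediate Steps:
d = -220 (d = -20*(5 + 6) = -20*11 = -220)
F(-17, 3)*d = 3*(-220) = -660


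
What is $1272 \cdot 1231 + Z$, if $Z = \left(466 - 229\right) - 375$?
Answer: $1565694$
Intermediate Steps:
$Z = -138$ ($Z = 237 - 375 = -138$)
$1272 \cdot 1231 + Z = 1272 \cdot 1231 - 138 = 1565832 - 138 = 1565694$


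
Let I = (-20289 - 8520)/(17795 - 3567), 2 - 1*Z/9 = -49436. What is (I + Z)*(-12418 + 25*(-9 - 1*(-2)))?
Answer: -79721320942431/14228 ≈ -5.6031e+9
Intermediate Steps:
Z = 444942 (Z = 18 - 9*(-49436) = 18 + 444924 = 444942)
I = -28809/14228 ≈ -2.0248
(I + Z)*(-12418 + 25*(-9 - 1*(-2))) = (-28809/14228 + 444942)*(-12418 + 25*(-9 - 1*(-2))) = 6330605967*(-12418 + 25*(-9 + 2))/14228 = 6330605967*(-12418 + 25*(-7))/14228 = 6330605967*(-12418 - 175)/14228 = (6330605967/14228)*(-12593) = -79721320942431/14228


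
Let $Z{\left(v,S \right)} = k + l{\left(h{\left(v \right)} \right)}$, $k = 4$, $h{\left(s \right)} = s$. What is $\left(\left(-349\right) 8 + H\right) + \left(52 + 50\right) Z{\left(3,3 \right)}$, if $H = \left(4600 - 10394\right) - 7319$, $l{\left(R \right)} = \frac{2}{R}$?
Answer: $-15429$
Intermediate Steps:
$Z{\left(v,S \right)} = 4 + \frac{2}{v}$
$H = -13113$ ($H = -5794 - 7319 = -13113$)
$\left(\left(-349\right) 8 + H\right) + \left(52 + 50\right) Z{\left(3,3 \right)} = \left(\left(-349\right) 8 - 13113\right) + \left(52 + 50\right) \left(4 + \frac{2}{3}\right) = \left(-2792 - 13113\right) + 102 \left(4 + 2 \cdot \frac{1}{3}\right) = -15905 + 102 \left(4 + \frac{2}{3}\right) = -15905 + 102 \cdot \frac{14}{3} = -15905 + 476 = -15429$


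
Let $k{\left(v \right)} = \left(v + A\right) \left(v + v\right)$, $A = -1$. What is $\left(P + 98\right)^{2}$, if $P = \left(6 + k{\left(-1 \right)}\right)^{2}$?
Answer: $39204$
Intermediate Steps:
$k{\left(v \right)} = 2 v \left(-1 + v\right)$ ($k{\left(v \right)} = \left(v - 1\right) \left(v + v\right) = \left(-1 + v\right) 2 v = 2 v \left(-1 + v\right)$)
$P = 100$ ($P = \left(6 + 2 \left(-1\right) \left(-1 - 1\right)\right)^{2} = \left(6 + 2 \left(-1\right) \left(-2\right)\right)^{2} = \left(6 + 4\right)^{2} = 10^{2} = 100$)
$\left(P + 98\right)^{2} = \left(100 + 98\right)^{2} = 198^{2} = 39204$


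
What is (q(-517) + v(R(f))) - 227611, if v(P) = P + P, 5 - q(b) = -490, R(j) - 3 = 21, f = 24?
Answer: -227068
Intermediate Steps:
R(j) = 24 (R(j) = 3 + 21 = 24)
q(b) = 495 (q(b) = 5 - 1*(-490) = 5 + 490 = 495)
v(P) = 2*P
(q(-517) + v(R(f))) - 227611 = (495 + 2*24) - 227611 = (495 + 48) - 227611 = 543 - 227611 = -227068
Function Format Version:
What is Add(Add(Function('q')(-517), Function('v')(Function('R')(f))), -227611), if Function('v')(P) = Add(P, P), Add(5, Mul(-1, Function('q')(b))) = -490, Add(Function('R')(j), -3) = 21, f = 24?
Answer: -227068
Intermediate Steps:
Function('R')(j) = 24 (Function('R')(j) = Add(3, 21) = 24)
Function('q')(b) = 495 (Function('q')(b) = Add(5, Mul(-1, -490)) = Add(5, 490) = 495)
Function('v')(P) = Mul(2, P)
Add(Add(Function('q')(-517), Function('v')(Function('R')(f))), -227611) = Add(Add(495, Mul(2, 24)), -227611) = Add(Add(495, 48), -227611) = Add(543, -227611) = -227068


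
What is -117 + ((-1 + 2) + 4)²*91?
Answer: 2158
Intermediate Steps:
-117 + ((-1 + 2) + 4)²*91 = -117 + (1 + 4)²*91 = -117 + 5²*91 = -117 + 25*91 = -117 + 2275 = 2158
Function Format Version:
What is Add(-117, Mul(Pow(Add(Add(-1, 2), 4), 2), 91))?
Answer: 2158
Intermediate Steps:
Add(-117, Mul(Pow(Add(Add(-1, 2), 4), 2), 91)) = Add(-117, Mul(Pow(Add(1, 4), 2), 91)) = Add(-117, Mul(Pow(5, 2), 91)) = Add(-117, Mul(25, 91)) = Add(-117, 2275) = 2158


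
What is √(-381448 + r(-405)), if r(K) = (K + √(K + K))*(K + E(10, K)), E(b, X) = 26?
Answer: √(-227953 - 3411*I*√10) ≈ 11.293 - 477.58*I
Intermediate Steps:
r(K) = (26 + K)*(K + √2*√K) (r(K) = (K + √(K + K))*(K + 26) = (K + √(2*K))*(26 + K) = (K + √2*√K)*(26 + K) = (26 + K)*(K + √2*√K))
√(-381448 + r(-405)) = √(-381448 + ((-405)² + 26*(-405) + √2*(-405)^(3/2) + 26*√2*√(-405))) = √(-381448 + (164025 - 10530 + √2*(-3645*I*√5) + 26*√2*(9*I*√5))) = √(-381448 + (164025 - 10530 - 3645*I*√10 + 234*I*√10)) = √(-381448 + (153495 - 3411*I*√10)) = √(-227953 - 3411*I*√10)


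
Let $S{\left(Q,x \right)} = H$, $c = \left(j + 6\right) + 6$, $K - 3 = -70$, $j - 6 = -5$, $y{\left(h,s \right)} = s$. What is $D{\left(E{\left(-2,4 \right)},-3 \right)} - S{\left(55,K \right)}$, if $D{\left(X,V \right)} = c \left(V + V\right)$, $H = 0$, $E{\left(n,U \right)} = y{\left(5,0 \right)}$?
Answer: $-78$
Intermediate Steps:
$E{\left(n,U \right)} = 0$
$j = 1$ ($j = 6 - 5 = 1$)
$K = -67$ ($K = 3 - 70 = -67$)
$c = 13$ ($c = \left(1 + 6\right) + 6 = 7 + 6 = 13$)
$S{\left(Q,x \right)} = 0$
$D{\left(X,V \right)} = 26 V$ ($D{\left(X,V \right)} = 13 \left(V + V\right) = 13 \cdot 2 V = 26 V$)
$D{\left(E{\left(-2,4 \right)},-3 \right)} - S{\left(55,K \right)} = 26 \left(-3\right) - 0 = -78 + 0 = -78$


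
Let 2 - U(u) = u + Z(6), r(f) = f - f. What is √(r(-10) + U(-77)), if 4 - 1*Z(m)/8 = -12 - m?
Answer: I*√97 ≈ 9.8489*I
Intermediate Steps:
Z(m) = 128 + 8*m (Z(m) = 32 - 8*(-12 - m) = 32 + (96 + 8*m) = 128 + 8*m)
r(f) = 0
U(u) = -174 - u (U(u) = 2 - (u + (128 + 8*6)) = 2 - (u + (128 + 48)) = 2 - (u + 176) = 2 - (176 + u) = 2 + (-176 - u) = -174 - u)
√(r(-10) + U(-77)) = √(0 + (-174 - 1*(-77))) = √(0 + (-174 + 77)) = √(0 - 97) = √(-97) = I*√97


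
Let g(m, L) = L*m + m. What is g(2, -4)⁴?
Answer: 1296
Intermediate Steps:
g(m, L) = m + L*m
g(2, -4)⁴ = (2*(1 - 4))⁴ = (2*(-3))⁴ = (-6)⁴ = 1296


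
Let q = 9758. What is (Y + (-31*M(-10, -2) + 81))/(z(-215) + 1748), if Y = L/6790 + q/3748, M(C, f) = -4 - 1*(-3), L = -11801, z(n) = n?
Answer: 359038214/4876649295 ≈ 0.073624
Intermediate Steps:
M(C, f) = -1 (M(C, f) = -4 + 3 = -1)
Y = 2753334/3181115 (Y = -11801/6790 + 9758/3748 = -11801*1/6790 + 9758*(1/3748) = -11801/6790 + 4879/1874 = 2753334/3181115 ≈ 0.86552)
(Y + (-31*M(-10, -2) + 81))/(z(-215) + 1748) = (2753334/3181115 + (-31*(-1) + 81))/(-215 + 1748) = (2753334/3181115 + (31 + 81))/1533 = (2753334/3181115 + 112)*(1/1533) = (359038214/3181115)*(1/1533) = 359038214/4876649295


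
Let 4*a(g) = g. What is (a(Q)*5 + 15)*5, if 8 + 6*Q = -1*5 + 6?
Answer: 1625/24 ≈ 67.708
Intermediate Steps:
Q = -7/6 (Q = -4/3 + (-1*5 + 6)/6 = -4/3 + (-5 + 6)/6 = -4/3 + (⅙)*1 = -4/3 + ⅙ = -7/6 ≈ -1.1667)
a(g) = g/4
(a(Q)*5 + 15)*5 = (((¼)*(-7/6))*5 + 15)*5 = (-7/24*5 + 15)*5 = (-35/24 + 15)*5 = (325/24)*5 = 1625/24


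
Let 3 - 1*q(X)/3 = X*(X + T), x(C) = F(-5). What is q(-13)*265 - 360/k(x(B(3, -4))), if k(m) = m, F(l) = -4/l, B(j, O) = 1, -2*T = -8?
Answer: -91080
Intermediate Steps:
T = 4 (T = -½*(-8) = 4)
x(C) = ⅘ (x(C) = -4/(-5) = -4*(-⅕) = ⅘)
q(X) = 9 - 3*X*(4 + X) (q(X) = 9 - 3*X*(X + 4) = 9 - 3*X*(4 + X))
q(-13)*265 - 360/k(x(B(3, -4))) = (9 - 12*(-13) - 3*(-13)²)*265 - 360/⅘ = (9 + 156 - 3*169)*265 - 360*5/4 = (9 + 156 - 507)*265 - 450 = -342*265 - 450 = -90630 - 450 = -91080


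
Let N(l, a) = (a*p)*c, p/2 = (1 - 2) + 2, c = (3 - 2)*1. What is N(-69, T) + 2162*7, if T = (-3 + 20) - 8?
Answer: 15152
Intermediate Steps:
c = 1 (c = 1*1 = 1)
p = 2 (p = 2*((1 - 2) + 2) = 2*(-1 + 2) = 2*1 = 2)
T = 9 (T = 17 - 8 = 9)
N(l, a) = 2*a (N(l, a) = (a*2)*1 = (2*a)*1 = 2*a)
N(-69, T) + 2162*7 = 2*9 + 2162*7 = 18 + 15134 = 15152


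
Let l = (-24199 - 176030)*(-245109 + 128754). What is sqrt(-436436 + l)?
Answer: sqrt(23297208859) ≈ 1.5263e+5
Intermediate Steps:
l = 23297645295 (l = -200229*(-116355) = 23297645295)
sqrt(-436436 + l) = sqrt(-436436 + 23297645295) = sqrt(23297208859)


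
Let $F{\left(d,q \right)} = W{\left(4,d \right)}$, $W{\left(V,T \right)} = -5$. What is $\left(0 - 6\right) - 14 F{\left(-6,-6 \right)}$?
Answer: $64$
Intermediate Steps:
$F{\left(d,q \right)} = -5$
$\left(0 - 6\right) - 14 F{\left(-6,-6 \right)} = \left(0 - 6\right) - -70 = -6 + 70 = 64$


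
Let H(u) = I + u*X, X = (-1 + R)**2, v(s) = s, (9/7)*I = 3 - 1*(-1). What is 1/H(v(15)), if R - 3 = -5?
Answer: 9/1243 ≈ 0.0072405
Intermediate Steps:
I = 28/9 (I = 7*(3 - 1*(-1))/9 = 7*(3 + 1)/9 = (7/9)*4 = 28/9 ≈ 3.1111)
R = -2 (R = 3 - 5 = -2)
X = 9 (X = (-1 - 2)**2 = (-3)**2 = 9)
H(u) = 28/9 + 9*u (H(u) = 28/9 + u*9 = 28/9 + 9*u)
1/H(v(15)) = 1/(28/9 + 9*15) = 1/(28/9 + 135) = 1/(1243/9) = 9/1243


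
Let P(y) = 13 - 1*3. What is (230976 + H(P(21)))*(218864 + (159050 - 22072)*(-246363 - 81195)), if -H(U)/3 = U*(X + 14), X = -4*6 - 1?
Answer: -10378242433043160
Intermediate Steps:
X = -25 (X = -24 - 1 = -25)
P(y) = 10 (P(y) = 13 - 3 = 10)
H(U) = 33*U (H(U) = -3*U*(-25 + 14) = -3*U*(-11) = -(-33)*U = 33*U)
(230976 + H(P(21)))*(218864 + (159050 - 22072)*(-246363 - 81195)) = (230976 + 33*10)*(218864 + (159050 - 22072)*(-246363 - 81195)) = (230976 + 330)*(218864 + 136978*(-327558)) = 231306*(218864 - 44868239724) = 231306*(-44868020860) = -10378242433043160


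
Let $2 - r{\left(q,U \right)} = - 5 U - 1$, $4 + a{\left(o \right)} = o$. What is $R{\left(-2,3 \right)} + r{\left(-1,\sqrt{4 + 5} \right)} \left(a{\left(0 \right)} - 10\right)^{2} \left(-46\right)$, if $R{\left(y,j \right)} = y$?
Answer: $-162290$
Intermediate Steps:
$a{\left(o \right)} = -4 + o$
$r{\left(q,U \right)} = 3 + 5 U$ ($r{\left(q,U \right)} = 2 - \left(- 5 U - 1\right) = 2 - \left(-1 - 5 U\right) = 2 + \left(1 + 5 U\right) = 3 + 5 U$)
$R{\left(-2,3 \right)} + r{\left(-1,\sqrt{4 + 5} \right)} \left(a{\left(0 \right)} - 10\right)^{2} \left(-46\right) = -2 + \left(3 + 5 \sqrt{4 + 5}\right) \left(\left(-4 + 0\right) - 10\right)^{2} \left(-46\right) = -2 + \left(3 + 5 \sqrt{9}\right) \left(-4 - 10\right)^{2} \left(-46\right) = -2 + \left(3 + 5 \cdot 3\right) \left(-14\right)^{2} \left(-46\right) = -2 + \left(3 + 15\right) 196 \left(-46\right) = -2 + 18 \cdot 196 \left(-46\right) = -2 + 3528 \left(-46\right) = -2 - 162288 = -162290$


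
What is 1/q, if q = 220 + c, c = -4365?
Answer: -1/4145 ≈ -0.00024125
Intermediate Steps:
q = -4145 (q = 220 - 4365 = -4145)
1/q = 1/(-4145) = -1/4145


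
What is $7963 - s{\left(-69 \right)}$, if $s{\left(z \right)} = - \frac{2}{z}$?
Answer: $\frac{549445}{69} \approx 7963.0$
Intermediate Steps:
$7963 - s{\left(-69 \right)} = 7963 - - \frac{2}{-69} = 7963 - \left(-2\right) \left(- \frac{1}{69}\right) = 7963 - \frac{2}{69} = \frac{549445}{69}$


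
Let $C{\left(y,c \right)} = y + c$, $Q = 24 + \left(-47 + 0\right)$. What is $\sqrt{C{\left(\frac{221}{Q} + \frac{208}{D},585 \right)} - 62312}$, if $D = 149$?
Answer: $\frac{i \sqrt{725038649098}}{3427} \approx 248.47 i$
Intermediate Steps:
$Q = -23$ ($Q = 24 - 47 = -23$)
$C{\left(y,c \right)} = c + y$
$\sqrt{C{\left(\frac{221}{Q} + \frac{208}{D},585 \right)} - 62312} = \sqrt{\left(585 + \left(\frac{221}{-23} + \frac{208}{149}\right)\right) - 62312} = \sqrt{\left(585 + \left(221 \left(- \frac{1}{23}\right) + 208 \cdot \frac{1}{149}\right)\right) - 62312} = \sqrt{\left(585 + \left(- \frac{221}{23} + \frac{208}{149}\right)\right) - 62312} = \sqrt{\left(585 - \frac{28145}{3427}\right) - 62312} = \sqrt{\frac{1976650}{3427} - 62312} = \sqrt{- \frac{211566574}{3427}} = \frac{i \sqrt{725038649098}}{3427}$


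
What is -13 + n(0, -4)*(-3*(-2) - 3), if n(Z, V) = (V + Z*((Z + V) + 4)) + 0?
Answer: -25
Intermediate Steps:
n(Z, V) = V + Z*(4 + V + Z) (n(Z, V) = (V + Z*((V + Z) + 4)) + 0 = (V + Z*(4 + V + Z)) + 0 = V + Z*(4 + V + Z))
-13 + n(0, -4)*(-3*(-2) - 3) = -13 + (-4 + 0**2 + 4*0 - 4*0)*(-3*(-2) - 3) = -13 + (-4 + 0 + 0 + 0)*(6 - 3) = -13 - 4*3 = -13 - 12 = -25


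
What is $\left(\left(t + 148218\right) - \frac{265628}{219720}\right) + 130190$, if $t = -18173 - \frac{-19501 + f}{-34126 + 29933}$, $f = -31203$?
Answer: $\frac{59934649334879}{230321490} \approx 2.6022 \cdot 10^{5}$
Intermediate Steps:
$t = - \frac{76250093}{4193}$ ($t = -18173 - \frac{-19501 - 31203}{-34126 + 29933} = -18173 - - \frac{50704}{-4193} = -18173 - \left(-50704\right) \left(- \frac{1}{4193}\right) = -18173 - \frac{50704}{4193} = - \frac{76250093}{4193} \approx -18185.0$)
$\left(\left(t + 148218\right) - \frac{265628}{219720}\right) + 130190 = \left(\left(- \frac{76250093}{4193} + 148218\right) - \frac{265628}{219720}\right) + 130190 = \left(\frac{545227981}{4193} - \frac{66407}{54930}\right) + 130190 = \frac{29949094551779}{230321490} + 130190 = \frac{59934649334879}{230321490}$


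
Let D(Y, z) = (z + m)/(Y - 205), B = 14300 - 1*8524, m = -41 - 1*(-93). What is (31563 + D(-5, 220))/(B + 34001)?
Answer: 3313979/4176585 ≈ 0.79347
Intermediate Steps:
m = 52 (m = -41 + 93 = 52)
B = 5776 (B = 14300 - 8524 = 5776)
D(Y, z) = (52 + z)/(-205 + Y) (D(Y, z) = (z + 52)/(Y - 205) = (52 + z)/(-205 + Y))
(31563 + D(-5, 220))/(B + 34001) = (31563 + (52 + 220)/(-205 - 5))/(5776 + 34001) = (31563 + 272/(-210))/39777 = (31563 - 1/210*272)*(1/39777) = (31563 - 136/105)*(1/39777) = (3313979/105)*(1/39777) = 3313979/4176585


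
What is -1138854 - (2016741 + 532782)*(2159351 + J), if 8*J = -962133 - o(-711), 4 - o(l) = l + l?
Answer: -41585913595059/8 ≈ -5.1982e+12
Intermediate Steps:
o(l) = 4 - 2*l (o(l) = 4 - (l + l) = 4 - 2*l)
J = -963559/8 (J = (-962133 - (4 - 2*(-711)))/8 = (-962133 - (4 + 1422))/8 = (-962133 - 1*1426)/8 = (-962133 - 1426)/8 = (⅛)*(-963559) = -963559/8 ≈ -1.2044e+5)
-1138854 - (2016741 + 532782)*(2159351 + J) = -1138854 - (2016741 + 532782)*(2159351 - 963559/8) = -1138854 - 2549523*16311249/8 = -1138854 - 1*41585904484227/8 = -1138854 - 41585904484227/8 = -41585913595059/8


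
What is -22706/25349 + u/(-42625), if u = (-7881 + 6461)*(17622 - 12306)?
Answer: 38076932006/216100225 ≈ 176.20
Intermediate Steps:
u = -7548720 (u = -1420*5316 = -7548720)
-22706/25349 + u/(-42625) = -22706/25349 - 7548720/(-42625) = -22706*1/25349 - 7548720*(-1/42625) = -22706/25349 + 1509744/8525 = 38076932006/216100225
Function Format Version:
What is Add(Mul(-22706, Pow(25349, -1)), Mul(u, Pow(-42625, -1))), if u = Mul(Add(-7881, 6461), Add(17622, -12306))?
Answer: Rational(38076932006, 216100225) ≈ 176.20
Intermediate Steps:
u = -7548720 (u = Mul(-1420, 5316) = -7548720)
Add(Mul(-22706, Pow(25349, -1)), Mul(u, Pow(-42625, -1))) = Add(Mul(-22706, Pow(25349, -1)), Mul(-7548720, Pow(-42625, -1))) = Add(Mul(-22706, Rational(1, 25349)), Mul(-7548720, Rational(-1, 42625))) = Add(Rational(-22706, 25349), Rational(1509744, 8525)) = Rational(38076932006, 216100225)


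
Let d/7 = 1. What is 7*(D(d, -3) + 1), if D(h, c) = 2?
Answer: 21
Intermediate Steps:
d = 7 (d = 7*1 = 7)
7*(D(d, -3) + 1) = 7*(2 + 1) = 7*3 = 21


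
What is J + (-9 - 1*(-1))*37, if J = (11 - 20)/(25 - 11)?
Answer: -4153/14 ≈ -296.64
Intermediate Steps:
J = -9/14 ≈ -0.64286
J + (-9 - 1*(-1))*37 = -9/14 + (-9 - 1*(-1))*37 = -9/14 + (-9 + 1)*37 = -9/14 - 8*37 = -9/14 - 296 = -4153/14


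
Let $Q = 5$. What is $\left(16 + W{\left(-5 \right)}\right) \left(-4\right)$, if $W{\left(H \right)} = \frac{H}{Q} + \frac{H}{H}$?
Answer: $-64$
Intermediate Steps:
$W{\left(H \right)} = 1 + \frac{H}{5}$ ($W{\left(H \right)} = \frac{H}{5} + \frac{H}{H} = H \frac{1}{5} + 1 = \frac{H}{5} + 1 = 1 + \frac{H}{5}$)
$\left(16 + W{\left(-5 \right)}\right) \left(-4\right) = \left(16 + \left(1 + \frac{1}{5} \left(-5\right)\right)\right) \left(-4\right) = \left(16 + \left(1 - 1\right)\right) \left(-4\right) = \left(16 + 0\right) \left(-4\right) = 16 \left(-4\right) = -64$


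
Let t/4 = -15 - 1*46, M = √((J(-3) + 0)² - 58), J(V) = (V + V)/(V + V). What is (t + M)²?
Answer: (244 - I*√57)² ≈ 59479.0 - 3684.3*I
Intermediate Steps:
J(V) = 1 (J(V) = (2*V)/((2*V)) = (2*V)*(1/(2*V)) = 1)
M = I*√57 (M = √((1 + 0)² - 58) = √(1² - 58) = √(1 - 58) = √(-57) = I*√57 ≈ 7.5498*I)
t = -244 (t = 4*(-15 - 1*46) = 4*(-15 - 46) = 4*(-61) = -244)
(t + M)² = (-244 + I*√57)²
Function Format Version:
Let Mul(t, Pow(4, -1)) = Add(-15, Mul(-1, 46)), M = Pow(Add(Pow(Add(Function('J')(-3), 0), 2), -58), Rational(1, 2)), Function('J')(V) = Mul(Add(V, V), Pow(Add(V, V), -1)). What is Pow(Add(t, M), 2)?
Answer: Pow(Add(244, Mul(-1, I, Pow(57, Rational(1, 2)))), 2) ≈ Add(59479., Mul(-3684.3, I))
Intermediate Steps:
Function('J')(V) = 1 (Function('J')(V) = Mul(Mul(2, V), Pow(Mul(2, V), -1)) = Mul(Mul(2, V), Mul(Rational(1, 2), Pow(V, -1))) = 1)
M = Mul(I, Pow(57, Rational(1, 2))) (M = Pow(Add(Pow(Add(1, 0), 2), -58), Rational(1, 2)) = Pow(Add(Pow(1, 2), -58), Rational(1, 2)) = Pow(Add(1, -58), Rational(1, 2)) = Pow(-57, Rational(1, 2)) = Mul(I, Pow(57, Rational(1, 2))) ≈ Mul(7.5498, I))
t = -244 (t = Mul(4, Add(-15, Mul(-1, 46))) = Mul(4, Add(-15, -46)) = Mul(4, -61) = -244)
Pow(Add(t, M), 2) = Pow(Add(-244, Mul(I, Pow(57, Rational(1, 2)))), 2)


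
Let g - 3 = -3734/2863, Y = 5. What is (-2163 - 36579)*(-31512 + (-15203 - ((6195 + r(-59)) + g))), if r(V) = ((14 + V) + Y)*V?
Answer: 6130645075830/2863 ≈ 2.1413e+9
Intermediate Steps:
g = 4855/2863 (g = 3 - 3734/2863 = 4855/2863 ≈ 1.6958)
r(V) = V*(19 + V) (r(V) = ((14 + V) + 5)*V = (19 + V)*V = V*(19 + V))
(-2163 - 36579)*(-31512 + (-15203 - ((6195 + r(-59)) + g))) = (-2163 - 36579)*(-31512 + (-15203 - ((6195 - 59*(19 - 59)) + 4855/2863))) = -38742*(-31512 + (-15203 - ((6195 - 59*(-40)) + 4855/2863))) = -38742*(-31512 + (-15203 - ((6195 + 2360) + 4855/2863))) = -38742*(-31512 + (-15203 - (8555 + 4855/2863))) = -38742*(-31512 + (-15203 - 1*24497820/2863)) = -38742*(-31512 + (-15203 - 24497820/2863)) = -38742*(-31512 - 68024009/2863) = -38742*(-158242865/2863) = 6130645075830/2863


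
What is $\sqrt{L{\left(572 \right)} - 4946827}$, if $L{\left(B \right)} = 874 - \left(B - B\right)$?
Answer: $i \sqrt{4945953} \approx 2223.9 i$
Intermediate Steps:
$L{\left(B \right)} = 874$ ($L{\left(B \right)} = 874 - 0 = 874 + 0 = 874$)
$\sqrt{L{\left(572 \right)} - 4946827} = \sqrt{874 - 4946827} = \sqrt{-4945953} = i \sqrt{4945953}$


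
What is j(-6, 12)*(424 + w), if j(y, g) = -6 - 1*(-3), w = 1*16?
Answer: -1320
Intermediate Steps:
w = 16
j(y, g) = -3 (j(y, g) = -6 + 3 = -3)
j(-6, 12)*(424 + w) = -3*(424 + 16) = -3*440 = -1320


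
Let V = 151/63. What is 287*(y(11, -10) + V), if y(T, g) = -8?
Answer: -14473/9 ≈ -1608.1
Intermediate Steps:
V = 151/63 (V = 151*(1/63) = 151/63 ≈ 2.3968)
287*(y(11, -10) + V) = 287*(-8 + 151/63) = 287*(-353/63) = -14473/9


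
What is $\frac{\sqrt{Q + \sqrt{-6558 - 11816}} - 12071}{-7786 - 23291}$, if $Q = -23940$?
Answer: $\frac{12071}{31077} - \frac{\sqrt{-23940 + i \sqrt{18374}}}{31077} \approx 0.38841 - 0.0049788 i$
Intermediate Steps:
$\frac{\sqrt{Q + \sqrt{-6558 - 11816}} - 12071}{-7786 - 23291} = \frac{\sqrt{-23940 + \sqrt{-6558 - 11816}} - 12071}{-7786 - 23291} = \frac{\sqrt{-23940 + \sqrt{-18374}} - 12071}{-31077} = \left(\sqrt{-23940 + i \sqrt{18374}} - 12071\right) \left(- \frac{1}{31077}\right) = \left(-12071 + \sqrt{-23940 + i \sqrt{18374}}\right) \left(- \frac{1}{31077}\right) = \frac{12071}{31077} - \frac{\sqrt{-23940 + i \sqrt{18374}}}{31077}$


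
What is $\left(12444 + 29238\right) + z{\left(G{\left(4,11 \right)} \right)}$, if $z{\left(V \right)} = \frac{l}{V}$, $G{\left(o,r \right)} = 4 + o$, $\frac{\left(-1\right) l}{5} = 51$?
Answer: $\frac{333201}{8} \approx 41650.0$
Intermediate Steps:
$l = -255$ ($l = \left(-5\right) 51 = -255$)
$z{\left(V \right)} = - \frac{255}{V}$
$\left(12444 + 29238\right) + z{\left(G{\left(4,11 \right)} \right)} = \left(12444 + 29238\right) - \frac{255}{4 + 4} = 41682 - \frac{255}{8} = \frac{333201}{8}$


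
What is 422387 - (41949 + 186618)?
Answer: 193820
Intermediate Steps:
422387 - (41949 + 186618) = 422387 - 1*228567 = 422387 - 228567 = 193820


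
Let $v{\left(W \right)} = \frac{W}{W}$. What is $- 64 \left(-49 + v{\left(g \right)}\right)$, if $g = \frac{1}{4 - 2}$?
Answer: $3072$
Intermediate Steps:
$g = \frac{1}{2} \approx 0.5$
$v{\left(W \right)} = 1$
$- 64 \left(-49 + v{\left(g \right)}\right) = - 64 \left(-49 + 1\right) = \left(-64\right) \left(-48\right) = 3072$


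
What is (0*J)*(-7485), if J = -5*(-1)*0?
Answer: 0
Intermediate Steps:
J = 0 (J = 5*0 = 0)
(0*J)*(-7485) = (0*0)*(-7485) = 0*(-7485) = 0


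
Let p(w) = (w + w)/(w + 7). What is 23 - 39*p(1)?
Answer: 53/4 ≈ 13.250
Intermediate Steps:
p(w) = 2*w/(7 + w) (p(w) = (2*w)/(7 + w) = 2*w/(7 + w))
23 - 39*p(1) = 23 - 78/(7 + 1) = 23 - 78/8 = 23 - 39*¼ = 23 - 39/4 = 53/4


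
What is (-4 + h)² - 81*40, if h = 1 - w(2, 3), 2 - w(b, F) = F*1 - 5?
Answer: -3191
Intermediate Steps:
w(b, F) = 7 - F (w(b, F) = 2 - (F*1 - 5) = 2 - (F - 5) = 2 - (-5 + F) = 2 + (5 - F) = 7 - F)
h = -3 (h = 1 - (7 - 1*3) = 1 - (7 - 3) = 1 - 1*4 = 1 - 4 = -3)
(-4 + h)² - 81*40 = (-4 - 3)² - 81*40 = (-7)² - 3240 = 49 - 3240 = -3191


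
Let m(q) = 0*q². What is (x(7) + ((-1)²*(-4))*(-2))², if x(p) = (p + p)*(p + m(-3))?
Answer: 11236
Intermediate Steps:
m(q) = 0
x(p) = 2*p² (x(p) = (p + p)*(p + 0) = (2*p)*p = 2*p²)
(x(7) + ((-1)²*(-4))*(-2))² = (2*7² + ((-1)²*(-4))*(-2))² = (2*49 + (1*(-4))*(-2))² = (98 - 4*(-2))² = (98 + 8)² = 106² = 11236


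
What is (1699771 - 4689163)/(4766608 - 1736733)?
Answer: -2989392/3029875 ≈ -0.98664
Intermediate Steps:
(1699771 - 4689163)/(4766608 - 1736733) = -2989392/3029875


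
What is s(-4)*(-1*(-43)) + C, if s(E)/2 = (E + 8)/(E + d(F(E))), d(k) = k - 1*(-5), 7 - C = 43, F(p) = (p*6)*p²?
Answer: -14132/383 ≈ -36.898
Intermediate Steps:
F(p) = 6*p³ (F(p) = (6*p)*p² = 6*p³)
C = -36 (C = 7 - 1*43 = 7 - 43 = -36)
d(k) = 5 + k (d(k) = k + 5 = 5 + k)
s(E) = 2*(8 + E)/(5 + E + 6*E³) (s(E) = 2*((E + 8)/(E + (5 + 6*E³))) = 2*((8 + E)/(5 + E + 6*E³)) = 2*(8 + E)/(5 + E + 6*E³))
s(-4)*(-1*(-43)) + C = (2*(8 - 4)/(5 - 4 + 6*(-4)³))*(-1*(-43)) - 36 = (2*4/(5 - 4 + 6*(-64)))*43 - 36 = (2*4/(5 - 4 - 384))*43 - 36 = (2*4/(-383))*43 - 36 = (2*(-1/383)*4)*43 - 36 = -8/383*43 - 36 = -344/383 - 36 = -14132/383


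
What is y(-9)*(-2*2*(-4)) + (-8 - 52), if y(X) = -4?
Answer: -124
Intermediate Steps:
y(-9)*(-2*2*(-4)) + (-8 - 52) = -4*(-2*2)*(-4) + (-8 - 52) = -(-16)*(-4) - 60 = -4*16 - 60 = -64 - 60 = -124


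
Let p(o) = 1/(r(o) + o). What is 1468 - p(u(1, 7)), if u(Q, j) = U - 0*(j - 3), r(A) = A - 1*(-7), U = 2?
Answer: 16147/11 ≈ 1467.9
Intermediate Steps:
r(A) = 7 + A (r(A) = A + 7 = 7 + A)
u(Q, j) = 2 (u(Q, j) = 2 - 0*(j - 3) = 2 - 0*(-3 + j) = 2 - 1*0 = 2 + 0 = 2)
p(o) = 1/(7 + 2*o) (p(o) = 1/((7 + o) + o) = 1/(7 + 2*o))
1468 - p(u(1, 7)) = 1468 - 1/(7 + 2*2) = 1468 - 1/(7 + 4) = 1468 - 1/11 = 16147/11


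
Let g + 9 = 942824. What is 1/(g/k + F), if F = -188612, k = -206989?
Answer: -206989/39041552083 ≈ -5.3018e-6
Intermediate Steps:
g = 942815 (g = -9 + 942824 = 942815)
1/(g/k + F) = 1/(942815/(-206989) - 188612) = 1/(942815*(-1/206989) - 188612) = 1/(-942815/206989 - 188612) = 1/(-39041552083/206989) = -206989/39041552083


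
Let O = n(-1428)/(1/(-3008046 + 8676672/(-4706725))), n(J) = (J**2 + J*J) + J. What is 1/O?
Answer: -941345/11544307323554506536 ≈ -8.1542e-14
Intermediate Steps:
n(J) = J + 2*J**2 (n(J) = (J**2 + J**2) + J = 2*J**2 + J = J + 2*J**2)
O = -11544307323554506536/941345 (O = (-1428*(1 + 2*(-1428)))/(1/(-3008046 + 8676672/(-4706725))) = (-1428*(1 - 2856))/(1/(-3008046 + 8676672*(-1/4706725))) = (-1428*(-2855))/(1/(-3008046 - 8676672/4706725)) = 4076940/(1/(-14158053986022/4706725)) = 4076940/(-4706725/14158053986022) = 4076940*(-14158053986022/4706725) = -11544307323554506536/941345 ≈ -1.2264e+13)
1/O = 1/(-11544307323554506536/941345) = -941345/11544307323554506536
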